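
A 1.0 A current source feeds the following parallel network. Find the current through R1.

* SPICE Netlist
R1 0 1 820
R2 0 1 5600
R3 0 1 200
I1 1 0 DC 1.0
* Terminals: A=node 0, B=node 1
All resistors sit directly between nodes 0 and 1, so they are in parallel and share one voltage V; the full source current 1 A splits among them.
1/R_par = 1/820 + 1/5600 + 1/200 = 0.006398 S  =>  R_par = 156.3 Ω
V = I × R_par = 1 × 156.3 = 156.3 V
I_R1 = V/R1 = 156.3/820 = 0.1906 A

Final answer: 0.1906 A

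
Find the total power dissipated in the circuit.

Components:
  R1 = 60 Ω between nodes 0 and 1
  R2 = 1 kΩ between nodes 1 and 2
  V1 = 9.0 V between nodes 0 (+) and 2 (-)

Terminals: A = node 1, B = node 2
Nodal analysis, taking node 2 as the 0 V reference.
Source V1 fixes V_0 = 9 V.
KCL at each unknown node (sum of currents leaving = 0; resistances in Ω):
  Node 1: (V_1 - 9)/60 + (V_1 - 0)/1000 = 0
Collecting terms: 0.01767 × V_1 = 0.15  =>  V_1 = 8.491 V
Power in each resistor, P = (ΔV)²/R:
  P_R1 = (9 - 8.491)²/60 = 0.004325 W
  P_R2 = (8.491 - 0)²/1000 = 0.07209 W
P_total = P_R1 + P_R2 = 0.07642 W

Final answer: 0.07642 W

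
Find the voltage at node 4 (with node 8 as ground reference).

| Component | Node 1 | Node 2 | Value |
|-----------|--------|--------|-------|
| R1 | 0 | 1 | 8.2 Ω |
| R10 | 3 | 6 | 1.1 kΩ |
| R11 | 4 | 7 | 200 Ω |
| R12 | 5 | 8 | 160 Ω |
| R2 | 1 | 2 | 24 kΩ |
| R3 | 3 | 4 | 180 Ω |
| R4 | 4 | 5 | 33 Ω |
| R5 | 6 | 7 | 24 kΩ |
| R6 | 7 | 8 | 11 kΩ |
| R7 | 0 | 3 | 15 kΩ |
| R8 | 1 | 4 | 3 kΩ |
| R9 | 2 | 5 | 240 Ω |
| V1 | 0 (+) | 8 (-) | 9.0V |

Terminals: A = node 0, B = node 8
Nodal analysis, taking node 8 as the 0 V reference.
Source V1 fixes V_0 = 9 V.
KCL at each unknown node (sum of currents leaving = 0; resistances in Ω):
  Node 1: (V_1 - 9)/8.2 + (V_1 - V_2)/24000 + (V_1 - V_4)/3000 = 0
  Node 2: (V_2 - V_1)/24000 + (V_2 - V_5)/240 = 0
  Node 3: (V_3 - V_4)/180 + (V_3 - 9)/15000 + (V_3 - V_6)/1100 = 0
  Node 4: (V_4 - V_3)/180 + (V_4 - V_5)/33 + (V_4 - V_1)/3000 + (V_4 - V_7)/200 = 0
  Node 5: (V_5 - V_4)/33 + (V_5 - V_2)/240 + (V_5 - 0)/160 = 0
  Node 6: (V_6 - V_7)/24000 + (V_6 - V_3)/1100 = 0
  Node 7: (V_7 - V_6)/24000 + (V_7 - 0)/11000 + (V_7 - V_4)/200 = 0
Collecting terms (coefficients in siemens):
  0.1223·V_1 - 0.00004167·V_2 - 0.0003333·V_4 = 1.098
  0.004208·V_2 - 0.00004167·V_1 - 0.004167·V_5 = 0
  0.006531·V_3 - 0.005556·V_4 - 0.0009091·V_6 = 0.0006
  0.04119·V_4 - 0.0003333·V_1 - 0.005556·V_3 - 0.0303·V_5 - 0.005·V_7 = 0
  0.04072·V_5 - 0.004167·V_2 - 0.0303·V_4 = 0
  0.0009508·V_6 - 0.0009091·V_3 - 0.00004167·V_7 = 0
  0.005133·V_7 - 0.005·V_4 - 0.00004167·V_6 = 0
Solving these 7 simultaneous equations (Gaussian elimination) gives:
  V_1 = 8.974 V, V_2 = 0.6587 V, V_3 = 0.7807 V, V_4 = 0.6828 V
  V_5 = 0.5756 V, V_6 = 0.7759 V, V_7 = 0.6715 V
The requested potential is V_4 = 0.6828 V.

Final answer: V_4 = 0.6828 V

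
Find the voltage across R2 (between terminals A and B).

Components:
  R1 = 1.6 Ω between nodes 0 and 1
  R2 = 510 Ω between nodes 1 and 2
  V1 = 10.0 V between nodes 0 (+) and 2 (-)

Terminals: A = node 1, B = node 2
R1 and R2 are in series across V1 (node 0 → node 1 → node 2), and the output A–B is taken across R2, so this is a voltage divider.
Series current: I = V1/(R1 + R2) = 10/(1.6 + 510) = 10/511.6 = 0.01955 A
V_R2 = I × R2 = V1 × R2/(R1 + R2) = 10 × 510/511.6 = 9.969 V

Final answer: 9.969 V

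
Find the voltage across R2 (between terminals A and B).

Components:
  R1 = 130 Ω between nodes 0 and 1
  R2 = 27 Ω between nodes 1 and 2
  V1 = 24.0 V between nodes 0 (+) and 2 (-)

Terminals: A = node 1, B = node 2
R1 and R2 are in series across V1 (node 0 → node 1 → node 2), and the output A–B is taken across R2, so this is a voltage divider.
Series current: I = V1/(R1 + R2) = 24/(130 + 27) = 24/157 = 0.1529 A
V_R2 = I × R2 = V1 × R2/(R1 + R2) = 24 × 27/157 = 4.127 V

Final answer: 4.127 V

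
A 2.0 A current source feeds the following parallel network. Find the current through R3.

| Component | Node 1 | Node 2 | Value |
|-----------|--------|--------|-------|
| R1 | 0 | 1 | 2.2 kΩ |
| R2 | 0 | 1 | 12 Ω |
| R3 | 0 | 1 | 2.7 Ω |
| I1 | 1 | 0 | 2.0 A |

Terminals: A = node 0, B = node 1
All resistors sit directly between nodes 0 and 1, so they are in parallel and share one voltage V; the full source current 2 A splits among them.
1/R_par = 1/2200 + 1/12 + 1/2.7 = 0.4542 S  =>  R_par = 2.202 Ω
V = I × R_par = 2 × 2.202 = 4.404 V
I_R3 = V/R3 = 4.404/2.7 = 1.631 A

Final answer: 1.631 A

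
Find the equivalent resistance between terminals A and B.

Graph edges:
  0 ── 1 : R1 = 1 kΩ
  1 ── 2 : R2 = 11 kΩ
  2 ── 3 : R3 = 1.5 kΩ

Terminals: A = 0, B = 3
Reduce the network between node 0 (A) and node 3 (B) by series/parallel combination:
  Rs1 = R1 + R2 (series, joined only at node 1) = 1000 + 11000 = 12000 Ω
  Rs2 = R3 + Rs1 (series, joined only at node 2) = 1500 + 12000 = 13500 Ω
R_eq = 13.5 kΩ

Final answer: 13.5 kΩ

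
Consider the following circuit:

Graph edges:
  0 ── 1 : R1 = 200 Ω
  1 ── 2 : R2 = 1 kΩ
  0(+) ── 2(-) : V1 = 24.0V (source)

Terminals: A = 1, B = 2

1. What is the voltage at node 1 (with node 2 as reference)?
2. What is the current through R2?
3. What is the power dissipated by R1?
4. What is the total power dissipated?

Nodal analysis, taking node 2 as the 0 V reference.
Source V1 fixes V_0 = 24 V.
KCL at each unknown node (sum of currents leaving = 0; resistances in Ω):
  Node 1: (V_1 - 24)/200 + (V_1 - 0)/1000 = 0
Collecting terms: 0.006 × V_1 = 0.12  =>  V_1 = 20 V
Part 1:
  Read off the nodal solution: V_1 = 20 V
Part 2:
  I_R2 = (V_1 - V_2)/R2 = (20 - 0)/1000 = 0.02 A
  Magnitude: I_R2 = 0.02 A
Part 3:
  I_R1 = (V_0 - V_1)/R1 = (24 - 20)/200 = 0.02 A
  P_R1 = I_R1² × R1 = (0.02)² × 200 = 0.08 W
Part 4:
  Power in each resistor, P = (ΔV)²/R:
    P_R1 = (24 - 20)²/200 = 0.08 W
    P_R2 = (20 - 0)²/1000 = 0.4 W
  P_total = P_R1 + P_R2 = 0.48 W

Final answers:
1. V_1 = 20 V
2. I_R2 = 0.02 A
3. P_R1 = 0.08 W
4. P_total = 0.48 W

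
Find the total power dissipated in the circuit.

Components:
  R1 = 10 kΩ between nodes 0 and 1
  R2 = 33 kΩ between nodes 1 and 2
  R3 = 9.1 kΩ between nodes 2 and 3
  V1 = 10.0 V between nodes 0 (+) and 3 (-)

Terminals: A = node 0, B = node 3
Nodal analysis, taking node 3 as the 0 V reference.
Source V1 fixes V_0 = 10 V.
KCL at each unknown node (sum of currents leaving = 0; resistances in Ω):
  Node 1: (V_1 - 10)/10000 + (V_1 - V_2)/33000 = 0
  Node 2: (V_2 - V_1)/33000 + (V_2 - 0)/9100 = 0
Collecting terms (coefficients in siemens):
  0.0001303·V_1 - 0.0000303·V_2 = 0.001
  0.0001402·V_2 - 0.0000303·V_1 = 0
Determinant D = (0.0001303)(0.0001402) - (-0.0000303)(-0.0000303) = 0.00000001735
V_1 = [(0.001)(0.0001402) - (-0.0000303)(0)]/D = 8.081 V
V_2 = [(0.0001303)(0) - (0.001)(-0.0000303)]/D = 1.747 V
Power in each resistor, P = (ΔV)²/R:
  P_R1 = (10 - 8.081)²/10000 = 0.0003684 W
  P_R2 = (8.081 - 1.747)²/33000 = 0.001216 W
  P_R3 = (1.747 - 0)²/9100 = 0.0003352 W
P_total = P_R1 + P_R2 + P_R3 = 0.001919 W

Final answer: 0.001919 W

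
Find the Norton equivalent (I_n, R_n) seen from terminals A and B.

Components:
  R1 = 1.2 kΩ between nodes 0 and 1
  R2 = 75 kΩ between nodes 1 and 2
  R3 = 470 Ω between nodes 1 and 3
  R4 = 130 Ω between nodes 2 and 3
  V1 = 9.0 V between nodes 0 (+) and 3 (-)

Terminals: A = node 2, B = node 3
Find the Thévenin equivalent first; then I_n = V_th/R_th and R_n = R_th.
Step 1 — V_th is the open-circuit voltage V_A - V_B (nothing connected across the terminals).
Nodal analysis, taking node 3 as the 0 V reference.
Source V1 fixes V_0 = 9 V.
KCL at each unknown node (sum of currents leaving = 0; resistances in Ω):
  Node 1: (V_1 - 9)/1200 + (V_1 - V_2)/75000 + (V_1 - 0)/470 = 0
  Node 2: (V_2 - V_1)/75000 + (V_2 - 0)/130 = 0
Collecting terms (coefficients in siemens):
  0.002974·V_1 - 0.00001333·V_2 = 0.0075
  0.007706·V_2 - 0.00001333·V_1 = 0
Determinant D = (0.002974)(0.007706) - (-0.00001333)(-0.00001333) = 0.00002292
V_1 = [(0.0075)(0.007706) - (-0.00001333)(0)]/D = 2.522 V
V_2 = [(0.002974)(0) - (0.0075)(-0.00001333)]/D = 0.004363 V
V_th = V_2 - V_3 = 0.004363 - 0 = 0.004363 V
Step 2 — R_th: zero the source — replace V1 by a short circuit (node 3 merges into node 0) — and find the resistance seen between A (node 2) and B (node 0).
Reduce the network between node 2 (A) and node 0 (B) by series/parallel combination:
  Rp1 = R1 ‖ R3 (parallel, both between nodes 0 and 1) = 1/(1/1200 + 1/470) = 337.7 Ω
  Rs1 = R2 + Rp1 (series, joined only at node 1) = 75000 + 337.7 = 75340 Ω
  Rp2 = R4 ‖ Rs1 (parallel, both between nodes 0 and 2) = 1/(1/130 + 1/75340) = 129.8 Ω
R_th = 129.8 Ω
I_n = V_th/R_th = 0.004363/129.8 = 0.00003362 A, and R_n = R_th = 129.8 Ω

Final answer: I_n = 3.362e-05 A, R_n = 129.8 Ω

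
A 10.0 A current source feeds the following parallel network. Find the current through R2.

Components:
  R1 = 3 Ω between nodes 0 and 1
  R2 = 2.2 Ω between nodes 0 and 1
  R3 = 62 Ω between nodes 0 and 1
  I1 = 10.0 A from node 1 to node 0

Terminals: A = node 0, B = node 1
All resistors sit directly between nodes 0 and 1, so they are in parallel and share one voltage V; the full source current 10 A splits among them.
1/R_par = 1/3 + 1/2.2 + 1/62 = 0.804 S  =>  R_par = 1.244 Ω
V = I × R_par = 10 × 1.244 = 12.44 V
I_R2 = V/R2 = 12.44/2.2 = 5.653 A

Final answer: 5.653 A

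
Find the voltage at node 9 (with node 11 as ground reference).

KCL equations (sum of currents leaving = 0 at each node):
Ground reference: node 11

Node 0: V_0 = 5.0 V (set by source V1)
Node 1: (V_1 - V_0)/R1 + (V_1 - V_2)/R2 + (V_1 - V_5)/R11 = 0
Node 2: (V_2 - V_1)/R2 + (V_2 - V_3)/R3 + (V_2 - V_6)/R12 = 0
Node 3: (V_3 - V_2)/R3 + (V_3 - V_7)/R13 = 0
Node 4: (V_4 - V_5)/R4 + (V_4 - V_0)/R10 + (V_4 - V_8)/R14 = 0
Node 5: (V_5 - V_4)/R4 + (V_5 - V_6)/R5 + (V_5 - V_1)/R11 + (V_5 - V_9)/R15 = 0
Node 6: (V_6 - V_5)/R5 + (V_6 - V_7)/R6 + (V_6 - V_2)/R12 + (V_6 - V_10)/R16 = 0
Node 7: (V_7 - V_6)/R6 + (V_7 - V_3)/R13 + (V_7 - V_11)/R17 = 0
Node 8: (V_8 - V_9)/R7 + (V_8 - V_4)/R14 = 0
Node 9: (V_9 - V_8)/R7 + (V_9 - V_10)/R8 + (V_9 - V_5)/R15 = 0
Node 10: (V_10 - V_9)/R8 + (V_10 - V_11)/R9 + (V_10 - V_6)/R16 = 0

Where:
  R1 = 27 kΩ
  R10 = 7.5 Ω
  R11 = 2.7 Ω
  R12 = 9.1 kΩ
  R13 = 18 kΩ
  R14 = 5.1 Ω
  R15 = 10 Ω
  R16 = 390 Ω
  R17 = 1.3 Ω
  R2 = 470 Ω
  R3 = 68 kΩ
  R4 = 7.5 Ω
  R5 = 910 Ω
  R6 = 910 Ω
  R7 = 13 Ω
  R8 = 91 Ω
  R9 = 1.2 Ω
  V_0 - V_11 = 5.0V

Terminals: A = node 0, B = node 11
Nodal analysis, taking node 11 as the 0 V reference.
Source V1 fixes V_0 = 5 V.
KCL at each unknown node (sum of currents leaving = 0; resistances in Ω):
  Node 1: (V_1 - 5)/27000 + (V_1 - V_2)/470 + (V_1 - V_5)/2.7 = 0
  Node 2: (V_2 - V_1)/470 + (V_2 - V_3)/68000 + (V_2 - V_6)/9100 = 0
  Node 3: (V_3 - V_2)/68000 + (V_3 - V_7)/18000 = 0
  Node 4: (V_4 - V_5)/7.5 + (V_4 - 5)/7.5 + (V_4 - V_8)/5.1 = 0
  Node 5: (V_5 - V_4)/7.5 + (V_5 - V_6)/910 + (V_5 - V_1)/2.7 + (V_5 - V_9)/10 = 0
  Node 6: (V_6 - V_5)/910 + (V_6 - V_7)/910 + (V_6 - V_2)/9100 + (V_6 - V_10)/390 = 0
  Node 7: (V_7 - V_6)/910 + (V_7 - V_3)/18000 + (V_7 - 0)/1.3 = 0
  Node 8: (V_8 - V_9)/13 + (V_8 - V_4)/5.1 = 0
  Node 9: (V_9 - V_8)/13 + (V_9 - V_10)/91 + (V_9 - V_5)/10 = 0
  Node 10: (V_10 - V_9)/91 + (V_10 - 0)/1.2 + (V_10 - V_6)/390 = 0
Collecting terms (coefficients in siemens):
  0.3725·V_1 - 0.002128·V_2 - 0.3704·V_5 = 0.0001852
  0.002252·V_2 - 0.002128·V_1 - 0.00001471·V_3 - 0.0001099·V_6 = 0
  0.00007026·V_3 - 0.00001471·V_2 - 0.00005556·V_7 = 0
  0.4627·V_4 - 0.1333·V_5 - 0.1961·V_8 = 0.6667
  0.6048·V_5 - 0.3704·V_1 - 0.1333·V_4 - 0.001099·V_6 - 0.1·V_9 = 0
  0.004872·V_6 - 0.0001099·V_2 - 0.001099·V_5 - 0.001099·V_7 - 0.002564·V_10 = 0
  0.7704·V_7 - 0.00005556·V_3 - 0.001099·V_6 = 0
  0.273·V_8 - 0.1961·V_4 - 0.07692·V_9 = 0
  0.1879·V_9 - 0.1·V_5 - 0.07692·V_8 - 0.01099·V_10 = 0
  0.8469·V_10 - 0.002564·V_6 - 0.01099·V_9 = 0
Solving these 10 simultaneous equations (Gaussian elimination) gives:
  V_1 = 4.429 V, V_2 = 4.245 V, V_3 = 0.8898 V, V_4 = 4.628 V
  V_5 = 4.43 V, V_6 = 1.126 V, V_7 = 0.00167 V, V_8 = 4.509 V
  V_9 = 4.207 V, V_10 = 0.058 V
The requested potential is V_9 = 4.207 V.

Final answer: V_9 = 4.207 V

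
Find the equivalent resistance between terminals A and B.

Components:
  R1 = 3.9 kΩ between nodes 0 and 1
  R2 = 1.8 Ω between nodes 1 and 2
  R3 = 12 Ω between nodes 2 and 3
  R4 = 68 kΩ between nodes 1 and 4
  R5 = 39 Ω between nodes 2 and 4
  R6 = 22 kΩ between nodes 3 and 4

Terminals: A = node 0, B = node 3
The network is not a plain series/parallel combination. Inject a 1 A test current into terminal A (node 0) and return it from terminal B (node 3); then R_eq = V_A / (1 A).
Nodal analysis, taking node 3 as the 0 V reference.
Current source I_test pushes 1 A into node 0 and draws it out of node 3.
KCL at each unknown node (sum of currents leaving = 0; resistances in Ω):
  Node 0: (V_0 - V_1)/3900 - 1 = 0
  Node 1: (V_1 - V_0)/3900 + (V_1 - V_2)/1.8 + (V_1 - V_4)/68000 = 0
  Node 2: (V_2 - V_1)/1.8 + (V_2 - 0)/12 + (V_2 - V_4)/39 = 0
  Node 4: (V_4 - V_1)/68000 + (V_4 - V_2)/39 + (V_4 - 0)/22000 = 0
Collecting terms (coefficients in siemens):
  0.0002564·V_0 - 0.0002564·V_1 = 1
  0.5558·V_1 - 0.0002564·V_0 - 0.5556·V_2 - 0.00001471·V_4 = 0
  0.6645·V_2 - 0.5556·V_1 - 0.02564·V_4 = 0
  0.0257·V_4 - 0.00001471·V_1 - 0.02564·V_2 = 0
Solving these 4 simultaneous equations (Gaussian elimination) gives:
  V_0 = 3914 V, V_1 = 13.79 V, V_2 = 11.99 V, V_4 = 11.97 V
R_eq = V_0 / 1 A = 3914 Ω = 3.914 kΩ

Final answer: 3.914 kΩ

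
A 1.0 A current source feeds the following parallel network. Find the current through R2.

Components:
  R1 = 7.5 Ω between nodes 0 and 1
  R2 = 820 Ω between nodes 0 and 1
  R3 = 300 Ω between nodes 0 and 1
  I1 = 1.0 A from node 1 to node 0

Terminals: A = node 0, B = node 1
All resistors sit directly between nodes 0 and 1, so they are in parallel and share one voltage V; the full source current 1 A splits among them.
1/R_par = 1/7.5 + 1/820 + 1/300 = 0.1379 S  =>  R_par = 7.252 Ω
V = I × R_par = 1 × 7.252 = 7.252 V
I_R2 = V/R2 = 7.252/820 = 0.008844 A

Final answer: 0.008844 A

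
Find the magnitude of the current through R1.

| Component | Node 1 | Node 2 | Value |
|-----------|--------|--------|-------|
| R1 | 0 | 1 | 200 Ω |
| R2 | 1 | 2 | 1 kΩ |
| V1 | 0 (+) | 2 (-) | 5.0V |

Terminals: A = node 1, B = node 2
Nodal analysis, taking node 2 as the 0 V reference.
Source V1 fixes V_0 = 5 V.
KCL at each unknown node (sum of currents leaving = 0; resistances in Ω):
  Node 1: (V_1 - 5)/200 + (V_1 - 0)/1000 = 0
Collecting terms: 0.006 × V_1 = 0.025  =>  V_1 = 4.167 V
I_R1 = (V_0 - V_1)/R1 = (5 - 4.167)/200 = 0.004167 A
|I_R1| = 0.004167 A

Final answer: |I_R1| = 0.004167 A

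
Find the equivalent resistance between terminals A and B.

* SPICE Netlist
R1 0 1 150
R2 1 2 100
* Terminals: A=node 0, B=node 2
Reduce the network between node 0 (A) and node 2 (B) by series/parallel combination:
  Rs1 = R1 + R2 (series, joined only at node 1) = 150 + 100 = 250 Ω
R_eq = 250 Ω

Final answer: 250 Ω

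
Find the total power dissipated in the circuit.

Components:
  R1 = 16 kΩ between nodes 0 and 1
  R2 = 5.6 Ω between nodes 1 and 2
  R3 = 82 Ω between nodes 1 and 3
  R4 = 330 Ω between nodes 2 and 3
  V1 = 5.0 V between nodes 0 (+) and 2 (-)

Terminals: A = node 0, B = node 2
Nodal analysis, taking node 2 as the 0 V reference.
Source V1 fixes V_0 = 5 V.
KCL at each unknown node (sum of currents leaving = 0; resistances in Ω):
  Node 1: (V_1 - 5)/16000 + (V_1 - 0)/5.6 + (V_1 - V_3)/82 = 0
  Node 3: (V_3 - V_1)/82 + (V_3 - 0)/330 = 0
Collecting terms (coefficients in siemens):
  0.1908·V_1 - 0.0122·V_3 = 0.0003125
  0.01523·V_3 - 0.0122·V_1 = 0
Determinant D = (0.1908)(0.01523) - (-0.0122)(-0.0122) = 0.002757
V_1 = [(0.0003125)(0.01523) - (-0.0122)(0)]/D = 0.001726 V
V_3 = [(0.1908)(0) - (0.0003125)(-0.0122)]/D = 0.001382 V
Power in each resistor, P = (ΔV)²/R:
  P_R1 = (5 - 0.001726)²/16000 = 0.001561 W
  P_R2 = (0.001726 - 0)²/5.6 = 0.0000005319 W
  P_R3 = (0.001726 - 0.001382)²/82 = 0.000000001439 W
  P_R4 = (0 - 0.001382)²/330 = 0.000000005791 W
P_total = P_R1 + P_R2 + P_R3 + P_R4 = 0.001562 W

Final answer: 0.001562 W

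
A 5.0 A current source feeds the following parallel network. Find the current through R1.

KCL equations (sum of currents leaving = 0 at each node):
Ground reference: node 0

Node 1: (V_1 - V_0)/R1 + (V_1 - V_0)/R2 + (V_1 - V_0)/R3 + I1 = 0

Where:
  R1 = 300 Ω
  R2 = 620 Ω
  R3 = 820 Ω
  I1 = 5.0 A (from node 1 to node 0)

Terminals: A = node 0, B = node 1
All resistors sit directly between nodes 0 and 1, so they are in parallel and share one voltage V; the full source current 5 A splits among them.
1/R_par = 1/300 + 1/620 + 1/820 = 0.006166 S  =>  R_par = 162.2 Ω
V = I × R_par = 5 × 162.2 = 810.9 V
I_R1 = V/R1 = 810.9/300 = 2.703 A

Final answer: 2.703 A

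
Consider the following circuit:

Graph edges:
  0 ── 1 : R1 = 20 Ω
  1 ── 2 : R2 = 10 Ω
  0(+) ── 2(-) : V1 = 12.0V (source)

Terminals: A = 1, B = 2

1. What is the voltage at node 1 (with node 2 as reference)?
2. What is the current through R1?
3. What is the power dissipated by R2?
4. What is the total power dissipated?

Nodal analysis, taking node 2 as the 0 V reference.
Source V1 fixes V_0 = 12 V.
KCL at each unknown node (sum of currents leaving = 0; resistances in Ω):
  Node 1: (V_1 - 12)/20 + (V_1 - 0)/10 = 0
Collecting terms: 0.15 × V_1 = 0.6  =>  V_1 = 4 V
Part 1:
  Read off the nodal solution: V_1 = 4 V
Part 2:
  I_R1 = (V_0 - V_1)/R1 = (12 - 4)/20 = 0.4 A
  Magnitude: I_R1 = 0.4 A
Part 3:
  I_R2 = (V_1 - V_2)/R2 = (4 - 0)/10 = 0.4 A
  P_R2 = I_R2² × R2 = (0.4)² × 10 = 1.6 W
Part 4:
  Power in each resistor, P = (ΔV)²/R:
    P_R1 = (12 - 4)²/20 = 3.2 W
    P_R2 = (4 - 0)²/10 = 1.6 W
  P_total = P_R1 + P_R2 = 4.8 W

Final answers:
1. V_1 = 4 V
2. I_R1 = 0.4 A
3. P_R2 = 1.6 W
4. P_total = 4.8 W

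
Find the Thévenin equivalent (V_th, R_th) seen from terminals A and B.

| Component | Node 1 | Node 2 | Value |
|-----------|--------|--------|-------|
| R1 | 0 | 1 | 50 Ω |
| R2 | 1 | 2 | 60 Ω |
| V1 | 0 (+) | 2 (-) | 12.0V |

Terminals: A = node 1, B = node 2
Step 1 — V_th is the open-circuit voltage V_A - V_B (nothing connected across the terminals).
Nodal analysis, taking node 2 as the 0 V reference.
Source V1 fixes V_0 = 12 V.
KCL at each unknown node (sum of currents leaving = 0; resistances in Ω):
  Node 1: (V_1 - 12)/50 + (V_1 - 0)/60 = 0
Collecting terms: 0.03667 × V_1 = 0.24  =>  V_1 = 6.545 V
V_th = V_1 - V_2 = 6.545 - 0 = 6.545 V
Step 2 — R_th: zero the source — replace V1 by a short circuit (node 2 merges into node 0) — and find the resistance seen between A (node 1) and B (node 0).
Reduce the network between node 1 (A) and node 0 (B) by series/parallel combination:
  Rp1 = R1 ‖ R2 (parallel, both between nodes 0 and 1) = 1/(1/50 + 1/60) = 27.27 Ω
R_th = 27.27 Ω

Final answer: V_th = 6.545 V, R_th = 27.27 Ω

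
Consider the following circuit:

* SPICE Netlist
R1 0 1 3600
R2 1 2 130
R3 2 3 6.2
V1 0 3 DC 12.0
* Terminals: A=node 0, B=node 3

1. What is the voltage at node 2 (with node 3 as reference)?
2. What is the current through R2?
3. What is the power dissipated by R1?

Nodal analysis, taking node 3 as the 0 V reference.
Source V1 fixes V_0 = 12 V.
KCL at each unknown node (sum of currents leaving = 0; resistances in Ω):
  Node 1: (V_1 - 12)/3600 + (V_1 - V_2)/130 = 0
  Node 2: (V_2 - V_1)/130 + (V_2 - 0)/6.2 = 0
Collecting terms (coefficients in siemens):
  0.00797·V_1 - 0.007692·V_2 = 0.003333
  0.169·V_2 - 0.007692·V_1 = 0
Determinant D = (0.00797)(0.169) - (-0.007692)(-0.007692) = 0.001288
V_1 = [(0.003333)(0.169) - (-0.007692)(0)]/D = 0.4374 V
V_2 = [(0.00797)(0) - (0.003333)(-0.007692)]/D = 0.01991 V
Part 1:
  Read off the nodal solution: V_2 = 0.01991 V
Part 2:
  I_R2 = (V_1 - V_2)/R2 = (0.4374 - 0.01991)/130 = 0.003212 A
  Magnitude: I_R2 = 0.003212 A
Part 3:
  I_R1 = (V_0 - V_1)/R1 = (12 - 0.4374)/3600 = 0.003212 A
  P_R1 = I_R1² × R1 = (0.003212)² × 3600 = 0.03714 W

Final answers:
1. V_2 = 0.01991 V
2. I_R2 = 0.003212 A
3. P_R1 = 0.03714 W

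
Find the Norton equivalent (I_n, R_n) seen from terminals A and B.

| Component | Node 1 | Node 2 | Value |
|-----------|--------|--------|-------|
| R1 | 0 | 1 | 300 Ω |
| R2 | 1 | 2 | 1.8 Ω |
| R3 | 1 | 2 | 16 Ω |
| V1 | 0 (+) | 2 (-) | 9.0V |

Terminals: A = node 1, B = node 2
Find the Thévenin equivalent first; then I_n = V_th/R_th and R_n = R_th.
Step 1 — V_th is the open-circuit voltage V_A - V_B (nothing connected across the terminals).
Nodal analysis, taking node 2 as the 0 V reference.
Source V1 fixes V_0 = 9 V.
KCL at each unknown node (sum of currents leaving = 0; resistances in Ω):
  Node 1: (V_1 - 9)/300 + (V_1 - 0)/1.8 + (V_1 - 0)/16 = 0
Collecting terms: 0.6214 × V_1 = 0.03  =>  V_1 = 0.04828 V
V_th = V_1 - V_2 = 0.04828 - 0 = 0.04828 V
Step 2 — R_th: zero the source — replace V1 by a short circuit (node 2 merges into node 0) — and find the resistance seen between A (node 1) and B (node 0).
Reduce the network between node 1 (A) and node 0 (B) by series/parallel combination:
  Rp1 = R1 ‖ R2 ‖ R3 (parallel, all between nodes 0 and 1) = 1/(1/300 + 1/1.8 + 1/16) = 1.609 Ω
R_th = 1.609 Ω
I_n = V_th/R_th = 0.04828/1.609 = 0.03 A, and R_n = R_th = 1.609 Ω

Final answer: I_n = 0.03 A, R_n = 1.609 Ω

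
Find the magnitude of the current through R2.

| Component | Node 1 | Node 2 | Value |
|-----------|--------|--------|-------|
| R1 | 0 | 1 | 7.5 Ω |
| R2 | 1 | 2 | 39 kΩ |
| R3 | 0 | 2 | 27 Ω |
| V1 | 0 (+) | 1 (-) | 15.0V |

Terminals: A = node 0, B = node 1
Nodal analysis, taking node 1 as the 0 V reference.
Source V1 fixes V_0 = 15 V.
KCL at each unknown node (sum of currents leaving = 0; resistances in Ω):
  Node 2: (V_2 - 0)/39000 + (V_2 - 15)/27 = 0
Collecting terms: 0.03706 × V_2 = 0.5556  =>  V_2 = 14.99 V
I_R2 = (V_1 - V_2)/R2 = (0 - 14.99)/39000 = -0.0003843 A
|I_R2| = 0.0003843 A

Final answer: |I_R2| = 0.0003843 A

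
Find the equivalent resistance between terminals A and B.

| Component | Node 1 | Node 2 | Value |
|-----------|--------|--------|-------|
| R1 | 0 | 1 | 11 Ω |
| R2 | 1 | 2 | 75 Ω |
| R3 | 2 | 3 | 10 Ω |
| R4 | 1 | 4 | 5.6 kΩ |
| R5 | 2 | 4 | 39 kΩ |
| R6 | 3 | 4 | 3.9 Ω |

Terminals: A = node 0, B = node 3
The network is not a plain series/parallel combination. Inject a 1 A test current into terminal A (node 0) and return it from terminal B (node 3); then R_eq = V_A / (1 A).
Nodal analysis, taking node 3 as the 0 V reference.
Current source I_test pushes 1 A into node 0 and draws it out of node 3.
KCL at each unknown node (sum of currents leaving = 0; resistances in Ω):
  Node 0: (V_0 - V_1)/11 - 1 = 0
  Node 1: (V_1 - V_0)/11 + (V_1 - V_2)/75 + (V_1 - V_4)/5600 = 0
  Node 2: (V_2 - V_1)/75 + (V_2 - 0)/10 + (V_2 - V_4)/39000 = 0
  Node 4: (V_4 - V_1)/5600 + (V_4 - V_2)/39000 + (V_4 - 0)/3.9 = 0
Collecting terms (coefficients in siemens):
  0.09091·V_0 - 0.09091·V_1 = 1
  0.1044·V_1 - 0.09091·V_0 - 0.01333·V_2 - 0.0001786·V_4 = 0
  0.1134·V_2 - 0.01333·V_1 - 0.00002564·V_4 = 0
  0.2566·V_4 - 0.0001786·V_1 - 0.00002564·V_2 = 0
Solving these 4 simultaneous equations (Gaussian elimination) gives:
  V_0 = 94.73 V, V_1 = 83.73 V, V_2 = 9.848 V, V_4 = 0.05925 V
R_eq = V_0 / 1 A = 94.73 Ω

Final answer: 94.73 Ω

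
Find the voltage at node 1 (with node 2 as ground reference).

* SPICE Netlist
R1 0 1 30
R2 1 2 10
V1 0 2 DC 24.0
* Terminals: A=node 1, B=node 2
Nodal analysis, taking node 2 as the 0 V reference.
Source V1 fixes V_0 = 24 V.
KCL at each unknown node (sum of currents leaving = 0; resistances in Ω):
  Node 1: (V_1 - 24)/30 + (V_1 - 0)/10 = 0
Collecting terms: 0.1333 × V_1 = 0.8  =>  V_1 = 6 V
The requested potential is V_1 = 6 V.

Final answer: V_1 = 6 V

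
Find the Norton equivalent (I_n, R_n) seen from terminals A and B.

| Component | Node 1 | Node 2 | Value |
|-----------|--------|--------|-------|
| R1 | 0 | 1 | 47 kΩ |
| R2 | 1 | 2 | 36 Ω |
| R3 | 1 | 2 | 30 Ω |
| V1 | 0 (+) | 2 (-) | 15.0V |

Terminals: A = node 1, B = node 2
Find the Thévenin equivalent first; then I_n = V_th/R_th and R_n = R_th.
Step 1 — V_th is the open-circuit voltage V_A - V_B (nothing connected across the terminals).
Nodal analysis, taking node 2 as the 0 V reference.
Source V1 fixes V_0 = 15 V.
KCL at each unknown node (sum of currents leaving = 0; resistances in Ω):
  Node 1: (V_1 - 15)/47000 + (V_1 - 0)/36 + (V_1 - 0)/30 = 0
Collecting terms: 0.06113 × V_1 = 0.0003191  =>  V_1 = 0.005221 V
V_th = V_1 - V_2 = 0.005221 - 0 = 0.005221 V
Step 2 — R_th: zero the source — replace V1 by a short circuit (node 2 merges into node 0) — and find the resistance seen between A (node 1) and B (node 0).
Reduce the network between node 1 (A) and node 0 (B) by series/parallel combination:
  Rp1 = R1 ‖ R2 ‖ R3 (parallel, all between nodes 0 and 1) = 1/(1/47000 + 1/36 + 1/30) = 16.36 Ω
R_th = 16.36 Ω
I_n = V_th/R_th = 0.005221/16.36 = 0.0003191 A, and R_n = R_th = 16.36 Ω

Final answer: I_n = 0.0003191 A, R_n = 16.36 Ω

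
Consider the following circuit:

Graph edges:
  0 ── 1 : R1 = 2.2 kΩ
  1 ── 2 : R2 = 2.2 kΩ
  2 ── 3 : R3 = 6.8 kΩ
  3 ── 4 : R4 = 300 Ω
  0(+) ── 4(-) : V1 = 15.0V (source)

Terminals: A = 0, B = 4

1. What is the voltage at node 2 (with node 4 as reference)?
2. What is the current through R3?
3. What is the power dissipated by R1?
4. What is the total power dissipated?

Nodal analysis, taking node 4 as the 0 V reference.
Source V1 fixes V_0 = 15 V.
KCL at each unknown node (sum of currents leaving = 0; resistances in Ω):
  Node 1: (V_1 - 15)/2200 + (V_1 - V_2)/2200 = 0
  Node 2: (V_2 - V_1)/2200 + (V_2 - V_3)/6800 = 0
  Node 3: (V_3 - V_2)/6800 + (V_3 - 0)/300 = 0
Collecting terms (coefficients in siemens):
  0.0009091·V_1 - 0.0004545·V_2 = 0.006818
  0.0006016·V_2 - 0.0004545·V_1 - 0.0001471·V_3 = 0
  0.00348·V_3 - 0.0001471·V_2 = 0
Solving these 3 simultaneous equations (Gaussian elimination) gives:
  V_1 = 12.13 V, V_2 = 9.261 V, V_3 = 0.3913 V
Part 1:
  Read off the nodal solution: V_2 = 9.261 V
Part 2:
  I_R3 = (V_2 - V_3)/R3 = (9.261 - 0.3913)/6800 = 0.001304 A
  Magnitude: I_R3 = 0.001304 A
Part 3:
  I_R1 = (V_0 - V_1)/R1 = (15 - 12.13)/2200 = 0.001304 A
  P_R1 = I_R1² × R1 = (0.001304)² × 2200 = 0.003743 W
Part 4:
  Power in each resistor, P = (ΔV)²/R:
    P_R1 = (15 - 12.13)²/2200 = 0.003743 W
    P_R2 = (12.13 - 9.261)²/2200 = 0.003743 W
    P_R3 = (9.261 - 0.3913)²/6800 = 0.01157 W
    P_R4 = (0.3913 - 0)²/300 = 0.0005104 W
  P_total = P_R1 + P_R2 + P_R3 + P_R4 = 0.01957 W

Final answers:
1. V_2 = 9.261 V
2. I_R3 = 0.001304 A
3. P_R1 = 0.003743 W
4. P_total = 0.01957 W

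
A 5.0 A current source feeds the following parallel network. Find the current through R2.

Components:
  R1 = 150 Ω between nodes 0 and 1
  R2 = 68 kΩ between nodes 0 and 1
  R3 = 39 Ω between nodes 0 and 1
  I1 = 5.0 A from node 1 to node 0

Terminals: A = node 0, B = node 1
All resistors sit directly between nodes 0 and 1, so they are in parallel and share one voltage V; the full source current 5 A splits among them.
1/R_par = 1/150 + 1/68000 + 1/39 = 0.03232 S  =>  R_par = 30.94 Ω
V = I × R_par = 5 × 30.94 = 154.7 V
I_R2 = V/R2 = 154.7/68000 = 0.002275 A

Final answer: 0.002275 A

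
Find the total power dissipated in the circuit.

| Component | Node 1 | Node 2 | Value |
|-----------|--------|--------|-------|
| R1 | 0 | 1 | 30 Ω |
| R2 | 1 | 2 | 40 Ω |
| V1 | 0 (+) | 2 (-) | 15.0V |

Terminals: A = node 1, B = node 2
Nodal analysis, taking node 2 as the 0 V reference.
Source V1 fixes V_0 = 15 V.
KCL at each unknown node (sum of currents leaving = 0; resistances in Ω):
  Node 1: (V_1 - 15)/30 + (V_1 - 0)/40 = 0
Collecting terms: 0.05833 × V_1 = 0.5  =>  V_1 = 8.571 V
Power in each resistor, P = (ΔV)²/R:
  P_R1 = (15 - 8.571)²/30 = 1.378 W
  P_R2 = (8.571 - 0)²/40 = 1.837 W
P_total = P_R1 + P_R2 = 3.214 W

Final answer: 3.214 W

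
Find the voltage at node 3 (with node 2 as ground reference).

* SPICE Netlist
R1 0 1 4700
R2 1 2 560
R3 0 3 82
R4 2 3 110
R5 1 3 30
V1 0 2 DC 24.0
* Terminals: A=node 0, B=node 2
Nodal analysis, taking node 2 as the 0 V reference.
Source V1 fixes V_0 = 24 V.
KCL at each unknown node (sum of currents leaving = 0; resistances in Ω):
  Node 1: (V_1 - 24)/4700 + (V_1 - 0)/560 + (V_1 - V_3)/30 = 0
  Node 3: (V_3 - 24)/82 + (V_3 - 0)/110 + (V_3 - V_1)/30 = 0
Collecting terms (coefficients in siemens):
  0.03533·V_1 - 0.03333·V_3 = 0.005106
  0.05462·V_3 - 0.03333·V_1 = 0.2927
Determinant D = (0.03533)(0.05462) - (-0.03333)(-0.03333) = 0.0008187
V_1 = [(0.005106)(0.05462) - (-0.03333)(0.2927)]/D = 12.26 V
V_3 = [(0.03533)(0.2927) - (0.005106)(-0.03333)]/D = 12.84 V
The requested potential is V_3 = 12.84 V.

Final answer: V_3 = 12.84 V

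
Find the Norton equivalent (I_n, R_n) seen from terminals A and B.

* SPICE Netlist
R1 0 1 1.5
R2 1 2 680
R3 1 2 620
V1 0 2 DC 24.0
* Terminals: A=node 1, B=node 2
Find the Thévenin equivalent first; then I_n = V_th/R_th and R_n = R_th.
Step 1 — V_th is the open-circuit voltage V_A - V_B (nothing connected across the terminals).
Nodal analysis, taking node 2 as the 0 V reference.
Source V1 fixes V_0 = 24 V.
KCL at each unknown node (sum of currents leaving = 0; resistances in Ω):
  Node 1: (V_1 - 24)/1.5 + (V_1 - 0)/680 + (V_1 - 0)/620 = 0
Collecting terms: 0.6698 × V_1 = 16  =>  V_1 = 23.89 V
V_th = V_1 - V_2 = 23.89 - 0 = 23.89 V
Step 2 — R_th: zero the source — replace V1 by a short circuit (node 2 merges into node 0) — and find the resistance seen between A (node 1) and B (node 0).
Reduce the network between node 1 (A) and node 0 (B) by series/parallel combination:
  Rp1 = R1 ‖ R2 ‖ R3 (parallel, all between nodes 0 and 1) = 1/(1/1.5 + 1/680 + 1/620) = 1.493 Ω
R_th = 1.493 Ω
I_n = V_th/R_th = 23.89/1.493 = 16 A, and R_n = R_th = 1.493 Ω

Final answer: I_n = 16 A, R_n = 1.493 Ω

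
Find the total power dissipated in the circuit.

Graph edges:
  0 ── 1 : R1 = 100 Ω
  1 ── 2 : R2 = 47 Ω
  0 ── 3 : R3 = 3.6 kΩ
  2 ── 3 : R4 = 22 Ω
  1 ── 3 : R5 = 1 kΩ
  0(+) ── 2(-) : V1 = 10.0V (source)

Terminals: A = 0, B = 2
Nodal analysis, taking node 2 as the 0 V reference.
Source V1 fixes V_0 = 10 V.
KCL at each unknown node (sum of currents leaving = 0; resistances in Ω):
  Node 1: (V_1 - 10)/100 + (V_1 - 0)/47 + (V_1 - V_3)/1000 = 0
  Node 3: (V_3 - 10)/3600 + (V_3 - 0)/22 + (V_3 - V_1)/1000 = 0
Collecting terms (coefficients in siemens):
  0.03228·V_1 - 0.001·V_3 = 0.1
  0.04673·V_3 - 0.001·V_1 = 0.002778
Determinant D = (0.03228)(0.04673) - (-0.001)(-0.001) = 0.001507
V_1 = [(0.1)(0.04673) - (-0.001)(0.002778)]/D = 3.102 V
V_3 = [(0.03228)(0.002778) - (0.1)(-0.001)]/D = 0.1258 V
Power in each resistor, P = (ΔV)²/R:
  P_R1 = (10 - 3.102)²/100 = 0.4758 W
  P_R2 = (3.102 - 0)²/47 = 0.2047 W
  P_R3 = (10 - 0.1258)²/3600 = 0.02708 W
  P_R4 = (0 - 0.1258)²/22 = 0.0007196 W
  P_R5 = (3.102 - 0.1258)²/1000 = 0.008858 W
P_total = P_R1 + P_R2 + P_R3 + P_R4 + P_R5 = 0.7172 W

Final answer: 0.7172 W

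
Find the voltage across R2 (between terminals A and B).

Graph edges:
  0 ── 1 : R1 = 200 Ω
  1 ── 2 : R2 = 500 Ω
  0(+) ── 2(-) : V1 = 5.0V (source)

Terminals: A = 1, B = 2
R1 and R2 are in series across V1 (node 0 → node 1 → node 2), and the output A–B is taken across R2, so this is a voltage divider.
Series current: I = V1/(R1 + R2) = 5/(200 + 500) = 5/700 = 0.007143 A
V_R2 = I × R2 = V1 × R2/(R1 + R2) = 5 × 500/700 = 3.571 V

Final answer: 3.571 V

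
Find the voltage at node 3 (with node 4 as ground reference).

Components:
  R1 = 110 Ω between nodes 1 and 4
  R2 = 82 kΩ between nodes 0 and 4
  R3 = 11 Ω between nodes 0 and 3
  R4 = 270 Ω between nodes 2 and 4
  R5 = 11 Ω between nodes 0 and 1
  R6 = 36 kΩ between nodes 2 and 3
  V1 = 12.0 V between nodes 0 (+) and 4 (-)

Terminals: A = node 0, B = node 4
Nodal analysis, taking node 4 as the 0 V reference.
Source V1 fixes V_0 = 12 V.
KCL at each unknown node (sum of currents leaving = 0; resistances in Ω):
  Node 1: (V_1 - 0)/110 + (V_1 - 12)/11 = 0
  Node 2: (V_2 - 0)/270 + (V_2 - V_3)/36000 = 0
  Node 3: (V_3 - 12)/11 + (V_3 - V_2)/36000 = 0
Collecting terms (coefficients in siemens):
  0.1·V_1 = 1.091
  0.003731·V_2 - 0.00002778·V_3 = 0
  0.09094·V_3 - 0.00002778·V_2 = 1.091
Solving these 3 simultaneous equations (Gaussian elimination) gives:
  V_1 = 10.91 V, V_2 = 0.0893 V, V_3 = 12 V
The requested potential is V_3 = 12 V.

Final answer: V_3 = 12 V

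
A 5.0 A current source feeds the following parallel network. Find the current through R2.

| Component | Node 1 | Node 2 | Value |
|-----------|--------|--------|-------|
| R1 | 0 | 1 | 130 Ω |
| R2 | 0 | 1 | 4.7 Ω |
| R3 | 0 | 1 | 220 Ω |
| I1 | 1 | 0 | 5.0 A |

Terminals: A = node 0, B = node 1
All resistors sit directly between nodes 0 and 1, so they are in parallel and share one voltage V; the full source current 5 A splits among them.
1/R_par = 1/130 + 1/4.7 + 1/220 = 0.225 S  =>  R_par = 4.444 Ω
V = I × R_par = 5 × 4.444 = 22.22 V
I_R2 = V/R2 = 22.22/4.7 = 4.728 A

Final answer: 4.728 A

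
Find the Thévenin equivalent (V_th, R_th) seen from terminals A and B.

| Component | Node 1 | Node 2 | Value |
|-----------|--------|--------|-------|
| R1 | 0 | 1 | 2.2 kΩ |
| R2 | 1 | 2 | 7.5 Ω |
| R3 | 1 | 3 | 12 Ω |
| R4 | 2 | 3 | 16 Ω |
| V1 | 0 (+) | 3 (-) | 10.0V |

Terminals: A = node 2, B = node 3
Step 1 — V_th is the open-circuit voltage V_A - V_B (nothing connected across the terminals).
Nodal analysis, taking node 3 as the 0 V reference.
Source V1 fixes V_0 = 10 V.
KCL at each unknown node (sum of currents leaving = 0; resistances in Ω):
  Node 1: (V_1 - 10)/2200 + (V_1 - V_2)/7.5 + (V_1 - 0)/12 = 0
  Node 2: (V_2 - V_1)/7.5 + (V_2 - 0)/16 = 0
Collecting terms (coefficients in siemens):
  0.2171·V_1 - 0.1333·V_2 = 0.004545
  0.1958·V_2 - 0.1333·V_1 = 0
Determinant D = (0.2171)(0.1958) - (-0.1333)(-0.1333) = 0.02474
V_1 = [(0.004545)(0.1958) - (-0.1333)(0)]/D = 0.03598 V
V_2 = [(0.2171)(0) - (0.004545)(-0.1333)]/D = 0.0245 V
V_th = V_2 - V_3 = 0.0245 - 0 = 0.0245 V
Step 2 — R_th: zero the source — replace V1 by a short circuit (node 3 merges into node 0) — and find the resistance seen between A (node 2) and B (node 0).
Reduce the network between node 2 (A) and node 0 (B) by series/parallel combination:
  Rp1 = R1 ‖ R3 (parallel, both between nodes 0 and 1) = 1/(1/2200 + 1/12) = 11.93 Ω
  Rs1 = R2 + Rp1 (series, joined only at node 1) = 7.5 + 11.93 = 19.43 Ω
  Rp2 = R4 ‖ Rs1 (parallel, both between nodes 0 and 2) = 1/(1/16 + 1/19.43) = 8.775 Ω
R_th = 8.775 Ω

Final answer: V_th = 0.0245 V, R_th = 8.775 Ω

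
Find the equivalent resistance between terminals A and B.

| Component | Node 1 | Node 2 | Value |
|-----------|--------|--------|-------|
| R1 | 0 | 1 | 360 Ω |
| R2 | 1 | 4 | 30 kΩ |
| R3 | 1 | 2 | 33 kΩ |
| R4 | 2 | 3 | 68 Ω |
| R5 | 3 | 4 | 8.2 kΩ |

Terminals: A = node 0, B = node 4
Reduce the network between node 0 (A) and node 4 (B) by series/parallel combination:
  Rs1 = R3 + R4 (series, joined only at node 2) = 33000 + 68 = 33070 Ω
  Rs2 = R5 + Rs1 (series, joined only at node 3) = 8200 + 33070 = 41270 Ω
  Rp1 = R2 ‖ Rs2 (parallel, both between nodes 1 and 4) = 1/(1/30000 + 1/41270) = 17370 Ω
  Rs3 = R1 + Rp1 (series, joined only at node 1) = 360 + 17370 = 17730 Ω
R_eq = 17.73 kΩ

Final answer: 17.73 kΩ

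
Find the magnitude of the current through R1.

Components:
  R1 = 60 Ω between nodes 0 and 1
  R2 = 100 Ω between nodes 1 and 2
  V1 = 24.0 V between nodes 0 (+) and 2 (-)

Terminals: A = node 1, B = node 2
Nodal analysis, taking node 2 as the 0 V reference.
Source V1 fixes V_0 = 24 V.
KCL at each unknown node (sum of currents leaving = 0; resistances in Ω):
  Node 1: (V_1 - 24)/60 + (V_1 - 0)/100 = 0
Collecting terms: 0.02667 × V_1 = 0.4  =>  V_1 = 15 V
I_R1 = (V_0 - V_1)/R1 = (24 - 15)/60 = 0.15 A
|I_R1| = 0.15 A

Final answer: |I_R1| = 0.15 A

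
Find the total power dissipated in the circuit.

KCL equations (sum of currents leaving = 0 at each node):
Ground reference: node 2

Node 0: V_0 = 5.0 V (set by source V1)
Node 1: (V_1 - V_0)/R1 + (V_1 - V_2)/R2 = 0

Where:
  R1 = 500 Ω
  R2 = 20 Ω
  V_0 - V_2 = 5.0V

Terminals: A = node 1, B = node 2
Nodal analysis, taking node 2 as the 0 V reference.
Source V1 fixes V_0 = 5 V.
KCL at each unknown node (sum of currents leaving = 0; resistances in Ω):
  Node 1: (V_1 - 5)/500 + (V_1 - 0)/20 = 0
Collecting terms: 0.052 × V_1 = 0.01  =>  V_1 = 0.1923 V
Power in each resistor, P = (ΔV)²/R:
  P_R1 = (5 - 0.1923)²/500 = 0.04623 W
  P_R2 = (0.1923 - 0)²/20 = 0.001849 W
P_total = P_R1 + P_R2 = 0.04808 W

Final answer: 0.04808 W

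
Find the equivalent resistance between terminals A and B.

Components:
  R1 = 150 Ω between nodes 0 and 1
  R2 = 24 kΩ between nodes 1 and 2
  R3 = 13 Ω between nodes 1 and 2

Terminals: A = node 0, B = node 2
Reduce the network between node 0 (A) and node 2 (B) by series/parallel combination:
  Rp1 = R2 ‖ R3 (parallel, both between nodes 1 and 2) = 1/(1/24000 + 1/13) = 12.99 Ω
  Rs1 = R1 + Rp1 (series, joined only at node 1) = 150 + 12.99 = 163 Ω
R_eq = 163 Ω

Final answer: 163 Ω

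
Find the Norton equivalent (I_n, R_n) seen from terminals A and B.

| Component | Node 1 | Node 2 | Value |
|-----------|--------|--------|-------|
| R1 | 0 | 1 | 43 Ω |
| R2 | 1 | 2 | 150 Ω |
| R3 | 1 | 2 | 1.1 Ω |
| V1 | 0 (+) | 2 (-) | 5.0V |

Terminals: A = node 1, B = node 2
Find the Thévenin equivalent first; then I_n = V_th/R_th and R_n = R_th.
Step 1 — V_th is the open-circuit voltage V_A - V_B (nothing connected across the terminals).
Nodal analysis, taking node 2 as the 0 V reference.
Source V1 fixes V_0 = 5 V.
KCL at each unknown node (sum of currents leaving = 0; resistances in Ω):
  Node 1: (V_1 - 5)/43 + (V_1 - 0)/150 + (V_1 - 0)/1.1 = 0
Collecting terms: 0.939 × V_1 = 0.1163  =>  V_1 = 0.1238 V
V_th = V_1 - V_2 = 0.1238 - 0 = 0.1238 V
Step 2 — R_th: zero the source — replace V1 by a short circuit (node 2 merges into node 0) — and find the resistance seen between A (node 1) and B (node 0).
Reduce the network between node 1 (A) and node 0 (B) by series/parallel combination:
  Rp1 = R1 ‖ R2 ‖ R3 (parallel, all between nodes 0 and 1) = 1/(1/43 + 1/150 + 1/1.1) = 1.065 Ω
R_th = 1.065 Ω
I_n = V_th/R_th = 0.1238/1.065 = 0.1163 A, and R_n = R_th = 1.065 Ω

Final answer: I_n = 0.1163 A, R_n = 1.065 Ω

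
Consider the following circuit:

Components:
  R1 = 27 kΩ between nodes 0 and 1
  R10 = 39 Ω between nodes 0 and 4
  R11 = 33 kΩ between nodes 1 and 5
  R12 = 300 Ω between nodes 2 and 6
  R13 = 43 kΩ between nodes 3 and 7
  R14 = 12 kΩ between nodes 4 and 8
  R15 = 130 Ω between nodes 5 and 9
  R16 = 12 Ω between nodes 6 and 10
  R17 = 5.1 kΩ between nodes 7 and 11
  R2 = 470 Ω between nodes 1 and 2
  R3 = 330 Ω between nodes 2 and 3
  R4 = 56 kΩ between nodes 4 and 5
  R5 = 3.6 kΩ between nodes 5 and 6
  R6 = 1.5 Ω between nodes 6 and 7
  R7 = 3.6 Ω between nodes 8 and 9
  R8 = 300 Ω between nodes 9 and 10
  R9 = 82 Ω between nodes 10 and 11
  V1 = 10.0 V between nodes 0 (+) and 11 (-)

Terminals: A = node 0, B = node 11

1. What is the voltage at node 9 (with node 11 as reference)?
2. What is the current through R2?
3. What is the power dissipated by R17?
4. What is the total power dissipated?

Nodal analysis, taking node 11 as the 0 V reference.
Source V1 fixes V_0 = 10 V.
KCL at each unknown node (sum of currents leaving = 0; resistances in Ω):
  Node 1: (V_1 - 10)/27000 + (V_1 - V_2)/470 + (V_1 - V_5)/33000 = 0
  Node 2: (V_2 - V_1)/470 + (V_2 - V_3)/330 + (V_2 - V_6)/300 = 0
  Node 3: (V_3 - V_2)/330 + (V_3 - V_7)/43000 = 0
  Node 4: (V_4 - V_5)/56000 + (V_4 - 10)/39 + (V_4 - V_8)/12000 = 0
  Node 5: (V_5 - V_4)/56000 + (V_5 - V_6)/3600 + (V_5 - V_1)/33000 + (V_5 - V_9)/130 = 0
  Node 6: (V_6 - V_5)/3600 + (V_6 - V_7)/1.5 + (V_6 - V_2)/300 + (V_6 - V_10)/12 = 0
  Node 7: (V_7 - V_6)/1.5 + (V_7 - V_3)/43000 + (V_7 - 0)/5100 = 0
  Node 8: (V_8 - V_9)/3.6 + (V_8 - V_4)/12000 = 0
  Node 9: (V_9 - V_8)/3.6 + (V_9 - V_10)/300 + (V_9 - V_5)/130 = 0
  Node 10: (V_10 - V_9)/300 + (V_10 - 0)/82 + (V_10 - V_6)/12 = 0
Collecting terms (coefficients in siemens):
  0.002195·V_1 - 0.002128·V_2 - 0.0000303·V_5 = 0.0003704
  0.008491·V_2 - 0.002128·V_1 - 0.00303·V_3 - 0.003333·V_6 = 0
  0.003054·V_3 - 0.00303·V_2 - 0.00002326·V_7 = 0
  0.02574·V_4 - 0.00001786·V_5 - 0.00008333·V_8 = 0.2564
  0.008018·V_5 - 0.0000303·V_1 - 0.00001786·V_4 - 0.0002778·V_6 - 0.007692·V_9 = 0
  0.7536·V_6 - 0.003333·V_2 - 0.0002778·V_5 - 0.6667·V_7 - 0.08333·V_10 = 0
  0.6669·V_7 - 0.00002326·V_3 - 0.6667·V_6 = 0
  0.2779·V_8 - 0.00008333·V_4 - 0.2778·V_9 = 0
  0.2888·V_9 - 0.007692·V_5 - 0.2778·V_8 - 0.003333·V_10 = 0
  0.09886·V_10 - 0.08333·V_6 - 0.003333·V_9 = 0
Solving these 10 simultaneous equations (Gaussian elimination) gives:
  V_1 = 0.3853 V, V_2 = 0.218 V, V_3 = 0.2171 V, V_4 = 9.962 V
  V_5 = 0.3871 V, V_6 = 0.1118 V, V_7 = 0.1118 V, V_8 = 0.3777 V
  V_9 = 0.3749 V, V_10 = 0.1069 V
Part 1:
  Read off the nodal solution: V_9 = 0.3749 V
Part 2:
  I_R2 = (V_1 - V_2)/R2 = (0.3853 - 0.218)/470 = 0.0003562 A
  Magnitude: I_R2 = 0.0003562 A
Part 3:
  I_R17 = (V_7 - V_11)/R17 = (0.1118 - 0)/5100 = 0.00002192 A
  P_R17 = I_R17² × R17 = (0.00002192)² × 5100 = 0.000002452 W
Part 4:
  Power in each resistor, P = (ΔV)²/R:
    P_R1 = (10 - 0.3853)²/27000 = 0.003424 W
    P_R2 = (0.3853 - 0.218)²/470 = 0.00005962 W
    P_R3 = (0.218 - 0.2171)²/330 = 0.00000000198 W
    P_R4 = (9.962 - 0.3871)²/56000 = 0.001637 W
    P_R5 = (0.3871 - 0.1118)²/3600 = 0.00002105 W
    P_R6 = (0.1118 - 0.1118)²/1.5 = 0.0000000005689 W
    P_R7 = (0.3777 - 0.3749)²/3.6 = 0.000002297 W
    P_R8 = (0.3749 - 0.1069)²/300 = 0.0002393 W
    P_R9 = (0.1069 - 0)²/82 = 0.0001394 W
    P_R10 = (10 - 9.962)²/39 = 0.00003667 W
    P_R11 = (0.3853 - 0.3871)²/33000 = 0.00000000009777 W
    P_R12 = (0.218 - 0.1118)²/300 = 0.00003753 W
    P_R13 = (0.2171 - 0.1118)²/43000 = 0.000000258 W
    P_R14 = (9.962 - 0.3777)²/12000 = 0.007655 W
    P_R15 = (0.3871 - 0.3749)²/130 = 0.00000116 W
    P_R16 = (0.1118 - 0.1069)²/12 = 0.000002024 W
    P_R17 = (0.1118 - 0)²/5100 = 0.000002452 W
  P_total = P_R1 + P_R2 + P_R3 + P_R4 + P_R5 + P_R6 + P_R7 + P_R8 + P_R9 + P_R10 + P_R11 + P_R12 + P_R13 + P_R14 + P_R15 + P_R16 + P_R17 = 0.01326 W

Final answers:
1. V_9 = 0.3749 V
2. I_R2 = 0.0003562 A
3. P_R17 = 2.452e-06 W
4. P_total = 0.01326 W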